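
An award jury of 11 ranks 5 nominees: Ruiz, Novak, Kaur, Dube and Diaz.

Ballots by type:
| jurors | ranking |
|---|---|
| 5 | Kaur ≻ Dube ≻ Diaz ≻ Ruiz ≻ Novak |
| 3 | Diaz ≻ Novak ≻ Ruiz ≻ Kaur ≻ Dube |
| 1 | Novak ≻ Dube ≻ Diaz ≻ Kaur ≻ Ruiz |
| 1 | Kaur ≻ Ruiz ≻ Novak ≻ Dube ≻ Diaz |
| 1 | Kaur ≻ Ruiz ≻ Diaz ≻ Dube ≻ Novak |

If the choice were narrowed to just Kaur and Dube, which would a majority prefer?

Ballots ranking Kaur above Dube: 5 + 3 + 1 + 1 = 10.
Ballots ranking Dube above Kaur: 11 − 10 = 1.
Kaur wins the head-to-head 10–1.

Kaur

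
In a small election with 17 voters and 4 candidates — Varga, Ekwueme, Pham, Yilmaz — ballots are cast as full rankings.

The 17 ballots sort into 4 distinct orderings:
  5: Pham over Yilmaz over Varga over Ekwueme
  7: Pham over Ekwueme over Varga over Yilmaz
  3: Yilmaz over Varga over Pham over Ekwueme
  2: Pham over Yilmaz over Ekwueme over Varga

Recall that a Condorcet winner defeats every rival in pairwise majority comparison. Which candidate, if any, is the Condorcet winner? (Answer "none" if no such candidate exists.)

Head-to-head results (17 voters):
Varga vs Ekwueme: Ekwueme, 9–8.
Varga vs Pham: 3 for Varga, 14 for Pham — Pham by 14–3.
Varga–Yilmaz: Yilmaz 10–7.
Ekwueme vs Pham: Pham wins 17–0.
Ekwueme vs Yilmaz: Ekwueme preferred on 7 ballots; Yilmaz wins 10–7.
Pham vs Yilmaz: Pham preferred on 5+7+2 = 14 ballots; Pham wins 14–3.
Only Pham has no losses; Pham is the Condorcet winner.

Pham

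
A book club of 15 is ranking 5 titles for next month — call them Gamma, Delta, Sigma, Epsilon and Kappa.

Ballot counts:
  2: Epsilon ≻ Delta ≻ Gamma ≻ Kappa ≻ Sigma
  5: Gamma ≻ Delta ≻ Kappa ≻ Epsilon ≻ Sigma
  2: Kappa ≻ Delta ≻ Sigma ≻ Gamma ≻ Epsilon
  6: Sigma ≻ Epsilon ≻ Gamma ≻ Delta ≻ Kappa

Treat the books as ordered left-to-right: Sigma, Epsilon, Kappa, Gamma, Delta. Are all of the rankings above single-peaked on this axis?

Axis positions: Sigma=1, Epsilon=2, Kappa=3, Gamma=4, Delta=5.
Faction 1: ranking walks positions 2-5-4-3-1; Delta is ranked above Kappa even though Kappa lies between Delta and the peak Epsilon on the axis — preferences dip and rise again. Not single-peaked.
Faction 2 (peak Gamma at position 4): ranking walks positions 4-5-3-2-1, expanding outward from the peak — single-peaked.
Faction 3: ranking walks positions 3-5-1-4-2; Delta is ranked above Gamma even though Gamma lies between Delta and the peak Kappa on the axis — preferences dip and rise again. Not single-peaked.
Faction 4: ranking walks positions 1-2-4-5-3; Gamma is ranked above Kappa even though Kappa lies between Gamma and the peak Sigma on the axis — preferences dip and rise again. Not single-peaked.
Faction 1 violates single-peakedness, so the profile is not single-peaked on this axis.

no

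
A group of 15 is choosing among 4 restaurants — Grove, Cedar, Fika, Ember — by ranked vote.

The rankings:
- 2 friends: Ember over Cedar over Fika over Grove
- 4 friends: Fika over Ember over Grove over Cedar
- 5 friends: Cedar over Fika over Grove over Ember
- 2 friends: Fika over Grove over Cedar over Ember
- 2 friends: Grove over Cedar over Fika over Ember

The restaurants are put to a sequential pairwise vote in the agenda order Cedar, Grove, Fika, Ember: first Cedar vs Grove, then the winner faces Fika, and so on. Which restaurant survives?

Fika

Round 1: Cedar vs Grove — 7–8, Grove advances.
Round 2: Grove vs Fika — 2–13, Fika advances.
Round 3: Fika vs Ember — 13–2, Fika advances.
The agenda winner is Fika.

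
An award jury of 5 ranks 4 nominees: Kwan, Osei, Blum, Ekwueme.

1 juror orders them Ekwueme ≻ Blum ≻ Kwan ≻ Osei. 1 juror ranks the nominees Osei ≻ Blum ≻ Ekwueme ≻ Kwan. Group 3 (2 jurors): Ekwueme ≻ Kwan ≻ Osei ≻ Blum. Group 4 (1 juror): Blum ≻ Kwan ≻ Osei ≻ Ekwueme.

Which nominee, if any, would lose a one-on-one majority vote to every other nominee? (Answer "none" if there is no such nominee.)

none

Pairwise majorities:
Kwan vs Osei: Kwan is ranked higher on 1+2+1 = 4 ballots, Osei on 1. Kwan wins 4–1.
Kwan–Blum: Blum 3–2.
Kwan vs Ekwueme: 1 to 4, Ekwueme.
Osei vs Blum: Osei wins 3–2.
Osei vs Ekwueme: Ekwueme, 3–2.
Blum vs Ekwueme: Blum is ranked higher on 1+1 = 2 ballots, Ekwueme on 3. Ekwueme wins 3–2.
Each nominee has at least one pairwise win (Kwan beats Osei; Osei beats Blum; Blum beats Kwan; Ekwueme beats Kwan) — no Condorcet loser.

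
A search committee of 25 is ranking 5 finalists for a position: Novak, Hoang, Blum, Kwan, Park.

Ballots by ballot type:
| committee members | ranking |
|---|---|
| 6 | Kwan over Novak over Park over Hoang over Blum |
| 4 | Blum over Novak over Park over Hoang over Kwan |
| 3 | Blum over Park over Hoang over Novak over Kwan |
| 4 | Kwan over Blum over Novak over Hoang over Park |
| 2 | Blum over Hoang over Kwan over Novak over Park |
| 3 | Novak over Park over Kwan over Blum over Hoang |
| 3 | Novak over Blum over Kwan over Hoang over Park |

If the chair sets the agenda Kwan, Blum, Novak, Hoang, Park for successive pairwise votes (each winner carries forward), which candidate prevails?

Round 1: Kwan vs Blum — 13–12, Kwan advances.
Round 2: Kwan vs Novak — 12–13, Novak advances.
Round 3: Novak vs Hoang — 20–5, Novak advances.
Round 4: Novak vs Park — 22–3, Novak advances.
Novak survives the agenda.

Novak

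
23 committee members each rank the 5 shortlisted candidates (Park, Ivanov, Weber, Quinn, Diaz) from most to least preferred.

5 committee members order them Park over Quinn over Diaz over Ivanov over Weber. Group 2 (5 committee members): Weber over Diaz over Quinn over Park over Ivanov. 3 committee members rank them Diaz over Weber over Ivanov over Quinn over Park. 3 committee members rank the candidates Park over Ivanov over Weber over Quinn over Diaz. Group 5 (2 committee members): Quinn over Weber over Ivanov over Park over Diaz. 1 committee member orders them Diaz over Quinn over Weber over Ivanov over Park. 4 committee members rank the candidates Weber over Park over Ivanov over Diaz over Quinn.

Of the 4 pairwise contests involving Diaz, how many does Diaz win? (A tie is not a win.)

2

Diaz against each rival (23 committee members):
Diaz vs Park: 5+3+1 = 9 for Diaz, 14 for Park — Park by 14–9.
Diaz vs Ivanov: Diaz, 14–9.
Diaz vs Weber: Weber, 14–9.
Diaz vs Quinn: Diaz wins 13–10.
Diaz beats Ivanov, Quinn; loses to Park, Weber — 2 pairwise wins.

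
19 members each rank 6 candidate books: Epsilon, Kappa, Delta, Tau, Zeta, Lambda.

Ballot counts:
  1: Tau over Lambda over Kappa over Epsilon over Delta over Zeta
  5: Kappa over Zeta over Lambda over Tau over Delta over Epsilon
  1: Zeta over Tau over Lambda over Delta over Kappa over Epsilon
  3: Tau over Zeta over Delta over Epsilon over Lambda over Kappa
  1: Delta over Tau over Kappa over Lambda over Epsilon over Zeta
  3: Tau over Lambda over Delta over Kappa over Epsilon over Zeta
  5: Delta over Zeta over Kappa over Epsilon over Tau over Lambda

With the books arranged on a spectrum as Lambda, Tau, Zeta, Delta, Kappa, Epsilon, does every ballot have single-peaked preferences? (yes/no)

Axis positions: Lambda=1, Tau=2, Zeta=3, Delta=4, Kappa=5, Epsilon=6.
Ballot type 1: ranking walks positions 2-1-5-6-4-3; Kappa is ranked above Zeta even though Zeta lies between Kappa and the peak Tau on the axis — preferences dip and rise again. Not single-peaked.
Ballot type 2: ranking walks positions 5-3-1-2-4-6; Zeta is ranked above Delta even though Delta lies between Zeta and the peak Kappa on the axis — preferences dip and rise again. Not single-peaked.
Ballot type 3 (peak Zeta at position 3): ranking walks positions 3-2-1-4-5-6, expanding outward from the peak — single-peaked.
Ballot type 4: ranking walks positions 2-3-4-6-1-5; Epsilon is ranked above Kappa even though Kappa lies between Epsilon and the peak Tau on the axis — preferences dip and rise again. Not single-peaked.
Ballot type 5: ranking walks positions 4-2-5-1-6-3; Tau is ranked above Zeta even though Zeta lies between Tau and the peak Delta on the axis — preferences dip and rise again. Not single-peaked.
Ballot type 6: ranking walks positions 2-1-4-5-6-3; Delta is ranked above Zeta even though Zeta lies between Delta and the peak Tau on the axis — preferences dip and rise again. Not single-peaked.
Ballot type 7 (peak Delta at position 4): ranking walks positions 4-3-5-6-2-1, expanding outward from the peak — single-peaked.
Ballot type 1 violates single-peakedness, so the profile is not single-peaked on this axis.

no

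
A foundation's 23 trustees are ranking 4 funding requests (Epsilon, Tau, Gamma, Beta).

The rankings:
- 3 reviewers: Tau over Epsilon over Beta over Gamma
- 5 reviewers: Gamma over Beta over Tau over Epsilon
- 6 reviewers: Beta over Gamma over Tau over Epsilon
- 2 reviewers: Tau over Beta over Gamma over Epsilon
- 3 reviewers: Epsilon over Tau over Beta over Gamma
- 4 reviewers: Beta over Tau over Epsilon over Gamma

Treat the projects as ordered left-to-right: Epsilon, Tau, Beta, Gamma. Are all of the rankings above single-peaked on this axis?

yes

Axis positions: Epsilon=1, Tau=2, Beta=3, Gamma=4.
Bloc 1 (peak Tau at position 2): ranking walks positions 2-1-3-4, expanding outward from the peak — single-peaked.
Bloc 2 (peak Gamma at position 4): ranking walks positions 4-3-2-1, expanding outward from the peak — single-peaked.
Bloc 3 (peak Beta at position 3): ranking walks positions 3-4-2-1, expanding outward from the peak — single-peaked.
Bloc 4 (peak Tau at position 2): ranking walks positions 2-3-4-1, expanding outward from the peak — single-peaked.
Bloc 5 (peak Epsilon at position 1): ranking walks positions 1-2-3-4, expanding outward from the peak — single-peaked.
Bloc 6 (peak Beta at position 3): ranking walks positions 3-2-1-4, expanding outward from the peak — single-peaked.
Every ranking is single-peaked on this axis.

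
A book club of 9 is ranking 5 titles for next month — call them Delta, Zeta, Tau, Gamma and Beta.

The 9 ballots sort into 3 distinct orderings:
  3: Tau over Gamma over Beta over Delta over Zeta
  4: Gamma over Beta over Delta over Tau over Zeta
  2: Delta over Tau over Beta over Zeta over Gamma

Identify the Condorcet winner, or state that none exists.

Pairwise majorities:
Delta vs Zeta: Delta preferred on 3+4+2 = 9 ballots; Delta wins 9–0.
Delta vs Tau: Delta preferred on 4+2 = 6 ballots; Delta wins 6–3.
Delta vs Gamma: Delta is ranked higher on 2 ballots, Gamma on 7. Gamma wins 7–2.
Delta vs Beta: Delta is ranked higher on 2 ballots, Beta on 7. Beta wins 7–2.
Zeta vs Tau: 0 for Zeta, 9 for Tau — Tau by 9–0.
Zeta vs Gamma: Zeta is ranked higher on 2 ballots, Gamma on 7. Gamma wins 7–2.
Zeta vs Beta: Zeta preferred on 0 ballots; Beta wins 9–0.
Tau vs Gamma: Tau is ranked higher on 3+2 = 5 ballots, Gamma on 4. Tau wins 5–4.
Tau vs Beta: Tau is ranked higher on 3+2 = 5 ballots, Beta on 4. Tau wins 5–4.
Gamma vs Beta: Gamma preferred on 3+4 = 7 ballots; Gamma wins 7–2.
Every book loses at least once (Delta loses to Gamma; Zeta loses to Delta; Tau loses to Delta; Gamma loses to Tau; Beta loses to Tau). The majority relation contains the cycle Delta > Tau > Gamma > Delta, so there is no Condorcet winner.

none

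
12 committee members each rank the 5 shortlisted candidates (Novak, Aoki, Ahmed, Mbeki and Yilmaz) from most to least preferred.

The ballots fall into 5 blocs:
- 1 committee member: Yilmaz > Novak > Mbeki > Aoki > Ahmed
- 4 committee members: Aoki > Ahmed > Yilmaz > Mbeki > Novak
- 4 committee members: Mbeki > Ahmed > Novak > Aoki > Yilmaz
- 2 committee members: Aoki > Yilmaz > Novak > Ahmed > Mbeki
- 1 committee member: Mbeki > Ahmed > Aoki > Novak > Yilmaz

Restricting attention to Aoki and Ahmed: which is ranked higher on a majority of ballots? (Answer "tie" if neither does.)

Ballots ranking Aoki above Ahmed: 1 + 4 + 2 = 7.
Ballots ranking Ahmed above Aoki: 12 − 7 = 5.
Aoki wins the head-to-head 7–5.

Aoki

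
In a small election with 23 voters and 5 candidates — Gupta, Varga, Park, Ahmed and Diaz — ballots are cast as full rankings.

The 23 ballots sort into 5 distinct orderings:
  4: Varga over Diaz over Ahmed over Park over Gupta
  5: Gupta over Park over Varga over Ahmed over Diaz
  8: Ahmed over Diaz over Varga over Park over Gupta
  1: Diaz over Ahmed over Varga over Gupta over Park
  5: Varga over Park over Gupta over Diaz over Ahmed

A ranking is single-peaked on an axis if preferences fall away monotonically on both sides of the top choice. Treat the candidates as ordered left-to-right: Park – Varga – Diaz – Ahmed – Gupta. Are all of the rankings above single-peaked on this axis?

Axis positions: Park=1, Varga=2, Diaz=3, Ahmed=4, Gupta=5.
Group 1 (peak Varga at position 2): ranking walks positions 2-3-4-1-5, expanding outward from the peak — single-peaked.
Group 2: ranking walks positions 5-1-2-4-3; Park is ranked above Ahmed even though Ahmed lies between Park and the peak Gupta on the axis — preferences dip and rise again. Not single-peaked.
Group 3 (peak Ahmed at position 4): ranking walks positions 4-3-2-1-5, expanding outward from the peak — single-peaked.
Group 4 (peak Diaz at position 3): ranking walks positions 3-4-2-5-1, expanding outward from the peak — single-peaked.
Group 5: ranking walks positions 2-1-5-3-4; Gupta is ranked above Diaz even though Diaz lies between Gupta and the peak Varga on the axis — preferences dip and rise again. Not single-peaked.
Group 2 violates single-peakedness, so the profile is not single-peaked on this axis.

no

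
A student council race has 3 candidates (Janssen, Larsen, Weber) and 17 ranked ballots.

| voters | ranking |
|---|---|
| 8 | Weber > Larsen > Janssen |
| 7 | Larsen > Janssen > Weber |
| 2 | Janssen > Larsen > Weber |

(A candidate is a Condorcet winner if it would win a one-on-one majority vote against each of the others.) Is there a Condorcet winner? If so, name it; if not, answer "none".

Head-to-head results (17 voters):
Janssen vs Larsen: Janssen is ranked higher on 2 ballots, Larsen on 15. Larsen wins 15–2.
Janssen vs Weber: Janssen preferred on 7+2 = 9 ballots; Janssen wins 9–8.
Larsen vs Weber: Larsen preferred on 7+2 = 9 ballots; Larsen wins 9–8.
Only Larsen has no losses; Larsen is the Condorcet winner.

Larsen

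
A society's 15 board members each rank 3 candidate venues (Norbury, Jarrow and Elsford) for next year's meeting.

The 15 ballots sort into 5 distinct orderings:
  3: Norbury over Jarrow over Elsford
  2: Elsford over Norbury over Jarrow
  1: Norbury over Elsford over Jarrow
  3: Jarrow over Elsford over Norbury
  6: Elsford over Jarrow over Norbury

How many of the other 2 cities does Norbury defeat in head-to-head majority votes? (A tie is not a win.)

0

Norbury against each rival (15 organisers):
Norbury vs Jarrow: Norbury is ranked higher on 3+2+1 = 6 ballots, Jarrow on 9. Jarrow wins 9–6.
Norbury–Elsford: Elsford 11–4.
Norbury beats no one; loses to Jarrow, Elsford — 0 pairwise wins.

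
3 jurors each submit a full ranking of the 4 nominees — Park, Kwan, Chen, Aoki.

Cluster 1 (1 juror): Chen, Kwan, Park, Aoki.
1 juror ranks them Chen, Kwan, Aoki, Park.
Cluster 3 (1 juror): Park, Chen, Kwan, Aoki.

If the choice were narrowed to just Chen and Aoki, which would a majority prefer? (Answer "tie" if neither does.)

Ballots ranking Chen above Aoki: 1 + 1 + 1 = 3.
Ballots ranking Aoki above Chen: 3 − 3 = 0.
Chen wins the head-to-head 3–0.

Chen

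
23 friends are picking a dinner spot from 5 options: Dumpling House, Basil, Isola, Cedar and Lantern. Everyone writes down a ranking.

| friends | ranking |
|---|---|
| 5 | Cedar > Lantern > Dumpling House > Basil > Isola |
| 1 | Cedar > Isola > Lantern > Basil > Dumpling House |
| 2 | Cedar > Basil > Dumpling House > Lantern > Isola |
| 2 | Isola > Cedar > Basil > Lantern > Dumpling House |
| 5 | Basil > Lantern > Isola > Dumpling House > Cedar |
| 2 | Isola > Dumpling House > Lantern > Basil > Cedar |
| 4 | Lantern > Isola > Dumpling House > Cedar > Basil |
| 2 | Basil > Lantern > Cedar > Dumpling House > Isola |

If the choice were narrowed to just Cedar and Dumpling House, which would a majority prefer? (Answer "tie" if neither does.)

Ballots ranking Cedar above Dumpling House: 5 + 1 + 2 + 2 + 2 = 12.
Ballots ranking Dumpling House above Cedar: 23 − 12 = 11.
Cedar wins the head-to-head 12–11.

Cedar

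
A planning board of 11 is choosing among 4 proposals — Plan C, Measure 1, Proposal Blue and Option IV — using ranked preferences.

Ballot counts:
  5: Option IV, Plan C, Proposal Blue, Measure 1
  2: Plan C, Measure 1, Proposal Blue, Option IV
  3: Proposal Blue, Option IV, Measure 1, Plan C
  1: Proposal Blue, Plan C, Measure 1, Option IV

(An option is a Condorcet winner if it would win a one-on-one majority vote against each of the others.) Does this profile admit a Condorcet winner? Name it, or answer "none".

Check each pair by majority over 11 ballots:
Plan C vs Measure 1: Plan C is ranked higher on 5+2+1 = 8 ballots, Measure 1 on 3. Plan C wins 8–3.
Plan C vs Proposal Blue: 5+2 = 7 for Plan C, 4 for Proposal Blue — Plan C by 7–4.
Plan C vs Option IV: Plan C is ranked higher on 2+1 = 3 ballots, Option IV on 8. Option IV wins 8–3.
Measure 1 vs Proposal Blue: Measure 1 is ranked higher on 2 ballots, Proposal Blue on 9. Proposal Blue wins 9–2.
Measure 1 vs Option IV: Measure 1 is ranked higher on 2+1 = 3 ballots, Option IV on 8. Option IV wins 8–3.
Proposal Blue vs Option IV: 6 to 5, Proposal Blue.
No option is unbeaten: Plan C loses to Option IV; Measure 1 loses to Plan C; Proposal Blue loses to Plan C; Option IV loses to Proposal Blue. In particular Plan C beats Proposal Blue beats Option IV beats Plan C is a majority cycle — no Condorcet winner exists.

none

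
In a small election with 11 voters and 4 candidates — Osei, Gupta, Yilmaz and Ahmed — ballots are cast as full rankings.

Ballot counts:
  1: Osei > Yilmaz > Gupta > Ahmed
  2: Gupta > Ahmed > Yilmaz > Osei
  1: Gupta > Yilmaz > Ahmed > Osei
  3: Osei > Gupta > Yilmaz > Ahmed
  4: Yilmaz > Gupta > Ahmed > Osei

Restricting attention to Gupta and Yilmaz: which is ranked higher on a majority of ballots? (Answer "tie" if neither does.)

Gupta

Ballots ranking Gupta above Yilmaz: 2 + 1 + 3 = 6.
Ballots ranking Yilmaz above Gupta: 11 − 6 = 5.
Gupta wins the head-to-head 6–5.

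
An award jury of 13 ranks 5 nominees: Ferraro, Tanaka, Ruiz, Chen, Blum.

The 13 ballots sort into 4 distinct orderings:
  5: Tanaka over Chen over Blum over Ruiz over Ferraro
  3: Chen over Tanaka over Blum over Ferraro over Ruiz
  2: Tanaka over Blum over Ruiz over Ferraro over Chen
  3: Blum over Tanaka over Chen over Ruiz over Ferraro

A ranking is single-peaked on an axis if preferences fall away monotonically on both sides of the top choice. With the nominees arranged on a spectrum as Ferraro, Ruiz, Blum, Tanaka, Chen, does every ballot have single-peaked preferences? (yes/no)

Axis positions: Ferraro=1, Ruiz=2, Blum=3, Tanaka=4, Chen=5.
Ballot type 1 (peak Tanaka at position 4): ranking walks positions 4-5-3-2-1, expanding outward from the peak — single-peaked.
Ballot type 2: ranking walks positions 5-4-3-1-2; Ferraro is ranked above Ruiz even though Ruiz lies between Ferraro and the peak Chen on the axis — preferences dip and rise again. Not single-peaked.
Ballot type 3 (peak Tanaka at position 4): ranking walks positions 4-3-2-1-5, expanding outward from the peak — single-peaked.
Ballot type 4 (peak Blum at position 3): ranking walks positions 3-4-5-2-1, expanding outward from the peak — single-peaked.
Ballot type 2 violates single-peakedness, so the profile is not single-peaked on this axis.

no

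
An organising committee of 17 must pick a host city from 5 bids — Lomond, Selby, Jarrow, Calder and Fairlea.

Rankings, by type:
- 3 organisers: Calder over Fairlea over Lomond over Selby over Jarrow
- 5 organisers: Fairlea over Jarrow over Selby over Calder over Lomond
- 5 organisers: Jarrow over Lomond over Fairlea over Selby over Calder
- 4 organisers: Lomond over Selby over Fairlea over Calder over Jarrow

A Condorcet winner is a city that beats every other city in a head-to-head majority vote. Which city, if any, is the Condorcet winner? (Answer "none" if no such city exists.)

none

Head-to-head results (17 organisers):
Lomond vs Selby: Lomond wins 12–5.
Lomond–Jarrow: Jarrow 10–7.
Lomond vs Calder: Lomond wins 9–8.
Lomond vs Fairlea: 9 to 8, Lomond.
Selby vs Jarrow: Jarrow, 10–7.
Selby vs Calder: Selby is ranked higher on 5+5+4 = 14 ballots, Calder on 3. Selby wins 14–3.
Selby vs Fairlea: Fairlea, 13–4.
Jarrow vs Calder: Jarrow, 10–7.
Jarrow vs Fairlea: Jarrow is ranked higher on 5 ballots, Fairlea on 12. Fairlea wins 12–5.
Calder–Fairlea: Fairlea 14–3.
No city is unbeaten: Lomond loses to Jarrow; Selby loses to Lomond; Jarrow loses to Fairlea; Calder loses to Lomond; Fairlea loses to Lomond. In particular Lomond → Fairlea → Jarrow → Lomond is a majority cycle — no Condorcet winner exists.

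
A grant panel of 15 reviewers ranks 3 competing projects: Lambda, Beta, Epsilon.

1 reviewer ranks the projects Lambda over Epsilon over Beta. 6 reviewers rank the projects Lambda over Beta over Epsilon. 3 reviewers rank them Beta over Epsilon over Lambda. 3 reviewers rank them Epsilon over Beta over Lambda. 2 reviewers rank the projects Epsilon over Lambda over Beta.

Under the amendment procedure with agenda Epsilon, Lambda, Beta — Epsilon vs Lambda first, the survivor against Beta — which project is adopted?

Round 1: Epsilon vs Lambda — 8–7, Epsilon advances.
Round 2: Epsilon vs Beta — 6–9, Beta advances.
Beta survives the agenda.

Beta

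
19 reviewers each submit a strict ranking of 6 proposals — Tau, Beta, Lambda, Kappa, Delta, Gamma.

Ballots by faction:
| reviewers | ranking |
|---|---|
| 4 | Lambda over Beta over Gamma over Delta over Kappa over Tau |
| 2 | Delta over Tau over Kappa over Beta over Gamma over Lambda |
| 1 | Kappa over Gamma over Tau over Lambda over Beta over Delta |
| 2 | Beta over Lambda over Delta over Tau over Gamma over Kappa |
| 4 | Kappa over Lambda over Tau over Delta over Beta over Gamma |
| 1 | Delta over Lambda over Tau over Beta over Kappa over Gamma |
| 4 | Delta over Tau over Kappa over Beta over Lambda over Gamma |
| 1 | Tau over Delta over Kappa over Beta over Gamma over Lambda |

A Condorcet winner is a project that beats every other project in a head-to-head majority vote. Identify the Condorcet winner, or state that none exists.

none

Pairwise majorities:
Tau vs Beta: Tau is ranked higher on 2+1+4+1+4+1 = 13 ballots, Beta on 6. Tau wins 13–6.
Tau vs Lambda: Tau is ranked higher on 2+1+4+1 = 8 ballots, Lambda on 11. Lambda wins 11–8.
Tau vs Kappa: 2+2+1+4+1 = 10 for Tau, 9 for Kappa — Tau by 10–9.
Tau vs Delta: Tau preferred on 1+4+1 = 6 ballots; Delta wins 13–6.
Tau vs Gamma: Tau is ranked higher on 2+2+4+1+4+1 = 14 ballots, Gamma on 5. Tau wins 14–5.
Beta vs Lambda: 9 to 10, Lambda.
Beta vs Kappa: Beta preferred on 4+2+1 = 7 ballots; Kappa wins 12–7.
Beta vs Delta: 7 to 12, Delta.
Beta vs Gamma: 18 for Beta, 1 for Gamma — Beta by 18–1.
Lambda vs Kappa: Lambda preferred on 4+2+1 = 7 ballots; Kappa wins 12–7.
Lambda vs Delta: 4+1+2+4 = 11 for Lambda, 8 for Delta — Lambda by 11–8.
Lambda vs Gamma: Lambda is ranked higher on 4+2+4+1+4 = 15 ballots, Gamma on 4. Lambda wins 15–4.
Kappa vs Delta: 1+4 = 5 for Kappa, 14 for Delta — Delta by 14–5.
Kappa vs Gamma: 13 to 6, Kappa.
Delta vs Gamma: 2+2+4+1+4+1 = 14 for Delta, 5 for Gamma — Delta by 14–5.
Every project loses at least once (Tau loses to Lambda; Beta loses to Tau; Lambda loses to Kappa; Kappa loses to Tau; Delta loses to Lambda; Gamma loses to Tau). The majority relation contains the cycle Tau → Kappa → Lambda → Tau, so there is no Condorcet winner.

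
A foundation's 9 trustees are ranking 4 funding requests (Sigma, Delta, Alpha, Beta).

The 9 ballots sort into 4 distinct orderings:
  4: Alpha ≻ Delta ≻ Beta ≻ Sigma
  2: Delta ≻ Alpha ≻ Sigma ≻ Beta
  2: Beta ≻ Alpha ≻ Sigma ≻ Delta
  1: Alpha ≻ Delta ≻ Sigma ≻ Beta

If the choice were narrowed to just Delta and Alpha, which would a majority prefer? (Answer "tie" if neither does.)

Alpha

Ballots ranking Delta above Alpha: 2.
Ballots ranking Alpha above Delta: 9 − 2 = 7.
Alpha wins the head-to-head 7–2.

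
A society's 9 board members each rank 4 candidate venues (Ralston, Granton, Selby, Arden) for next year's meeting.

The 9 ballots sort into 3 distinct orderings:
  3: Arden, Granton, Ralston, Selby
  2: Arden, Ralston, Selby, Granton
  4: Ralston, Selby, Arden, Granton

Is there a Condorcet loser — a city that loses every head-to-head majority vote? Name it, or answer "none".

Granton

Head-to-head results (9 organisers):
Ralston vs Granton: Ralston preferred on 2+4 = 6 ballots; Ralston wins 6–3.
Ralston vs Selby: Ralston, 9–0.
Ralston vs Arden: 4 for Ralston, 5 for Arden — Arden by 5–4.
Granton vs Selby: Selby wins 6–3.
Granton vs Arden: 0 to 9, Arden.
Selby–Arden: Arden 5–4.
Granton is beaten in every head-to-head and is the Condorcet loser.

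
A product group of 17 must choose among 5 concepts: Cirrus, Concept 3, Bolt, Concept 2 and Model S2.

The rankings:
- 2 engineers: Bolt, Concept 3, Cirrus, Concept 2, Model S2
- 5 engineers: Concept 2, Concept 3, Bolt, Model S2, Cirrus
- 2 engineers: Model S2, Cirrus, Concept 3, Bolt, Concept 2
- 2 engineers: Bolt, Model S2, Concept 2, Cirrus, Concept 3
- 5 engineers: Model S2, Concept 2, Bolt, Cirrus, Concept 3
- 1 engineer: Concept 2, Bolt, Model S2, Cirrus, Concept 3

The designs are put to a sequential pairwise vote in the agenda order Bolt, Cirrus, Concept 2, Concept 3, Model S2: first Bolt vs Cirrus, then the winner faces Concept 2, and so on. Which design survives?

Round 1: Bolt vs Cirrus — 15–2, Bolt advances.
Round 2: Bolt vs Concept 2 — 6–11, Concept 2 advances.
Round 3: Concept 2 vs Concept 3 — 13–4, Concept 2 advances.
Round 4: Concept 2 vs Model S2 — 8–9, Model S2 advances.
Model S2 survives the agenda.

Model S2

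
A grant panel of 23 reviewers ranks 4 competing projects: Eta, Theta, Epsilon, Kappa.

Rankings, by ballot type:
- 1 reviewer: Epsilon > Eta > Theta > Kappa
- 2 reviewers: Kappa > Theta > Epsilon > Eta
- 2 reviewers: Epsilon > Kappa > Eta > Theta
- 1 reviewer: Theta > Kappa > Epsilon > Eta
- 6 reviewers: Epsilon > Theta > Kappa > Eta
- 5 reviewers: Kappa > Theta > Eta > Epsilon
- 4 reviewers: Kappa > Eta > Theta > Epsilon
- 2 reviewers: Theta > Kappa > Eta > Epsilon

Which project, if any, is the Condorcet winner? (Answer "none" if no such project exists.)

Kappa

Pairwise majorities:
Eta vs Theta: Theta, 16–7.
Eta vs Epsilon: Epsilon, 12–11.
Eta vs Kappa: Kappa, 22–1.
Theta vs Epsilon: Theta, 14–9.
Theta vs Kappa: Kappa, 13–10.
Epsilon vs Kappa: Kappa wins 14–9.
Kappa defeats every rival head-to-head and is the Condorcet winner.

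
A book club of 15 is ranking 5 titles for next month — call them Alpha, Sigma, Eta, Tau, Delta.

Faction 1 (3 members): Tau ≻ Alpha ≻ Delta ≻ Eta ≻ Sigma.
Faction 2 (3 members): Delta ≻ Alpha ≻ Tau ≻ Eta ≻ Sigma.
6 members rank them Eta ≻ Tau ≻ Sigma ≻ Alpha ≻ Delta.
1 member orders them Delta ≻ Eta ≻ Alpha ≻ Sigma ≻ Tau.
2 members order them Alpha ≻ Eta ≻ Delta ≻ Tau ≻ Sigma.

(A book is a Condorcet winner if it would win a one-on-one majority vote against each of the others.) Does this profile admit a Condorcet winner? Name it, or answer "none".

none

Head-to-head results (15 members):
Alpha vs Sigma: Alpha wins 9–6.
Alpha vs Eta: Alpha, 8–7.
Alpha–Tau: Tau 9–6.
Alpha vs Delta: Alpha, 11–4.
Sigma–Eta: Eta 15–0.
Sigma–Tau: Tau 14–1.
Sigma–Delta: Delta 9–6.
Eta vs Tau: Eta, 9–6.
Eta vs Delta: Eta, 8–7.
Tau vs Delta: Tau, 9–6.
No book is unbeaten: Alpha loses to Tau; Sigma loses to Alpha; Eta loses to Alpha; Tau loses to Eta; Delta loses to Alpha. In particular Alpha → Eta → Tau → Alpha is a majority cycle — no Condorcet winner exists.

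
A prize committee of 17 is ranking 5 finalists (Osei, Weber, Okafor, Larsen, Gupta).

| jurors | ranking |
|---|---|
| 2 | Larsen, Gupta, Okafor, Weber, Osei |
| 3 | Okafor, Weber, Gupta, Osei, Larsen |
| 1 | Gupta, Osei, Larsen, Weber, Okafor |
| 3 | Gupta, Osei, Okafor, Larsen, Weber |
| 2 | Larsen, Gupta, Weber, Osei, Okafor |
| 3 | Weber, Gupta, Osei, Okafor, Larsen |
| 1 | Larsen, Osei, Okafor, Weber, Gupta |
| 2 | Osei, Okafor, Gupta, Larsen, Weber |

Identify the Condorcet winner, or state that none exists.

Gupta

Pairwise majorities:
Osei vs Weber: 7 to 10, Weber.
Osei vs Okafor: Osei is ranked higher on 1+3+2+3+1+2 = 12 ballots, Okafor on 5. Osei wins 12–5.
Osei vs Larsen: 12 to 5, Osei.
Osei vs Gupta: Osei preferred on 1+2 = 3 ballots; Gupta wins 14–3.
Weber vs Okafor: Weber preferred on 1+2+3 = 6 ballots; Okafor wins 11–6.
Weber vs Larsen: Weber is ranked higher on 3+3 = 6 ballots, Larsen on 11. Larsen wins 11–6.
Weber vs Gupta: Weber is ranked higher on 3+3+1 = 7 ballots, Gupta on 10. Gupta wins 10–7.
Okafor vs Larsen: Okafor is ranked higher on 3+3+3+2 = 11 ballots, Larsen on 6. Okafor wins 11–6.
Okafor vs Gupta: 6 to 11, Gupta.
Larsen vs Gupta: Larsen preferred on 2+2+1 = 5 ballots; Gupta wins 12–5.
Gupta wins every pairwise contest, so Gupta is the Condorcet winner.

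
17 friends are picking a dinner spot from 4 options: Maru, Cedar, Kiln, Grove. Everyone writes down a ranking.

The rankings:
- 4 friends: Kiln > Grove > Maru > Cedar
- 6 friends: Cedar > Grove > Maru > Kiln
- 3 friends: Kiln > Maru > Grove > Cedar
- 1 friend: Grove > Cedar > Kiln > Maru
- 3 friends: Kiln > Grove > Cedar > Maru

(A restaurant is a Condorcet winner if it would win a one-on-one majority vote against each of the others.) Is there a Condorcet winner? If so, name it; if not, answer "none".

Kiln

Head-to-head results (17 friends):
Maru–Cedar: Cedar 10–7.
Maru vs Kiln: 6 to 11, Kiln.
Maru vs Grove: Grove, 14–3.
Cedar–Kiln: Kiln 10–7.
Cedar–Grove: Grove 11–6.
Kiln vs Grove: 4+3+3 = 10 for Kiln, 7 for Grove — Kiln by 10–7.
Kiln beats each of Maru, Cedar, Grove — Kiln is the Condorcet winner.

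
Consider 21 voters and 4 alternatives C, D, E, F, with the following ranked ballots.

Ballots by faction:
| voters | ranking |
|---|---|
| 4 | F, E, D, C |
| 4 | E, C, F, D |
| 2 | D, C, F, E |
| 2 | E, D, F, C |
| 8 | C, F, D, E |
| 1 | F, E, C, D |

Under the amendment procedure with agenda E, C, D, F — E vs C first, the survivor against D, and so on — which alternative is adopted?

Round 1: E vs C — 11–10, E advances.
Round 2: E vs D — 11–10, E advances.
Round 3: E vs F — 6–15, F advances.
The agenda winner is F.

F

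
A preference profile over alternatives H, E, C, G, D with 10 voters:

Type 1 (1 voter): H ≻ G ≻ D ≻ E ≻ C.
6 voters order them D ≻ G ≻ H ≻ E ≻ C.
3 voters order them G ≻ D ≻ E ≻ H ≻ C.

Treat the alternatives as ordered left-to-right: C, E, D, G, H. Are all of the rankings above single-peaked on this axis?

Axis positions: C=1, E=2, D=3, G=4, H=5.
Type 1 (peak H at position 5): ranking walks positions 5-4-3-2-1, expanding outward from the peak — single-peaked.
Type 2 (peak D at position 3): ranking walks positions 3-4-5-2-1, expanding outward from the peak — single-peaked.
Type 3 (peak G at position 4): ranking walks positions 4-3-2-5-1, expanding outward from the peak — single-peaked.
Every ranking is single-peaked on this axis.

yes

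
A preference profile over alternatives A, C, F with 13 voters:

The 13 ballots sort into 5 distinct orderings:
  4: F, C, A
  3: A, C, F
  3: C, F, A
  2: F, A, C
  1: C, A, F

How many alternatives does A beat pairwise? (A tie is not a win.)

0

A against each rival (13 voters):
A vs C: 5 to 8, C.
A vs F: A is ranked higher on 3+1 = 4 ballots, F on 9. F wins 9–4.
A beats no one; loses to C, F — 0 pairwise wins.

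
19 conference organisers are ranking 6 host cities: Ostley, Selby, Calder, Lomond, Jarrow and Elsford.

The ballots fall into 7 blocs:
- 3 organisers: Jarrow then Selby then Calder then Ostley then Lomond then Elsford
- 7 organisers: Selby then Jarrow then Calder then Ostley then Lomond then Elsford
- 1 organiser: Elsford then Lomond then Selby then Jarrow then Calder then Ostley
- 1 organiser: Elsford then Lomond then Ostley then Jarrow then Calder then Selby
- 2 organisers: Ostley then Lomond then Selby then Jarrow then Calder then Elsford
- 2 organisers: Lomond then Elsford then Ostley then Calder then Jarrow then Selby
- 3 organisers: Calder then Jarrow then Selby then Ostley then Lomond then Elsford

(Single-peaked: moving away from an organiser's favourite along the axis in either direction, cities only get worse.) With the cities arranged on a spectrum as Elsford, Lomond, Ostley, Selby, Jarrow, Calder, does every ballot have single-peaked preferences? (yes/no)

no

Axis positions: Elsford=1, Lomond=2, Ostley=3, Selby=4, Jarrow=5, Calder=6.
Bloc 1 (peak Jarrow at position 5): ranking walks positions 5-4-6-3-2-1, expanding outward from the peak — single-peaked.
Bloc 2 (peak Selby at position 4): ranking walks positions 4-5-6-3-2-1, expanding outward from the peak — single-peaked.
Bloc 3: ranking walks positions 1-2-4-5-6-3; Selby is ranked above Ostley even though Ostley lies between Selby and the peak Elsford on the axis — preferences dip and rise again. Not single-peaked.
Bloc 4: ranking walks positions 1-2-3-5-6-4; Jarrow is ranked above Selby even though Selby lies between Jarrow and the peak Elsford on the axis — preferences dip and rise again. Not single-peaked.
Bloc 5 (peak Ostley at position 3): ranking walks positions 3-2-4-5-6-1, expanding outward from the peak — single-peaked.
Bloc 6: ranking walks positions 2-1-3-6-5-4; Calder is ranked above Selby even though Selby lies between Calder and the peak Lomond on the axis — preferences dip and rise again. Not single-peaked.
Bloc 7 (peak Calder at position 6): ranking walks positions 6-5-4-3-2-1, expanding outward from the peak — single-peaked.
Bloc 3 violates single-peakedness, so the profile is not single-peaked on this axis.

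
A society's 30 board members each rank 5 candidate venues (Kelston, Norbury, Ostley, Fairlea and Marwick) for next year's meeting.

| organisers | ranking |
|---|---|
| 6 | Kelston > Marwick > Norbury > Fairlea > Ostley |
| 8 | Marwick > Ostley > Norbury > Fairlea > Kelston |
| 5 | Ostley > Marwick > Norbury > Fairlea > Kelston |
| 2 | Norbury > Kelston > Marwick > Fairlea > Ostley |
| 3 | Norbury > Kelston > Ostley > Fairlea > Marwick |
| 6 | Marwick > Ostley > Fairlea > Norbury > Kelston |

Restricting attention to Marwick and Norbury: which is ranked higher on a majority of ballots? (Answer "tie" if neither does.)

Ballots ranking Marwick above Norbury: 6 + 8 + 5 + 6 = 25.
Ballots ranking Norbury above Marwick: 30 − 25 = 5.
Marwick wins the head-to-head 25–5.

Marwick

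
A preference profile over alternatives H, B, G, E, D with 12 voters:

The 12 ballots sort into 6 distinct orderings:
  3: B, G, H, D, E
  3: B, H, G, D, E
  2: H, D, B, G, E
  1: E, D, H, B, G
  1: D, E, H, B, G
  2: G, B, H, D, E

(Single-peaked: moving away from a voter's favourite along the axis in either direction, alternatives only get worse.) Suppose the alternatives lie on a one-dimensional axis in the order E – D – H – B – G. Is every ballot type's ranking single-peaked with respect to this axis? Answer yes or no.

yes

Axis positions: E=1, D=2, H=3, B=4, G=5.
Ballot type 1 (peak B at position 4): ranking walks positions 4-5-3-2-1, expanding outward from the peak — single-peaked.
Ballot type 2 (peak B at position 4): ranking walks positions 4-3-5-2-1, expanding outward from the peak — single-peaked.
Ballot type 3 (peak H at position 3): ranking walks positions 3-2-4-5-1, expanding outward from the peak — single-peaked.
Ballot type 4 (peak E at position 1): ranking walks positions 1-2-3-4-5, expanding outward from the peak — single-peaked.
Ballot type 5 (peak D at position 2): ranking walks positions 2-1-3-4-5, expanding outward from the peak — single-peaked.
Ballot type 6 (peak G at position 5): ranking walks positions 5-4-3-2-1, expanding outward from the peak — single-peaked.
Every ranking is single-peaked on this axis.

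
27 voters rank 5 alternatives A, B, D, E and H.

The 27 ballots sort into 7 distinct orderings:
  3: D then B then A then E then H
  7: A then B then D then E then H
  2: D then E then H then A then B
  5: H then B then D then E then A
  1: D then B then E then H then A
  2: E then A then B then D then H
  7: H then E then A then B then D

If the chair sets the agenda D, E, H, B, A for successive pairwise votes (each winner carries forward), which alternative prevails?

Round 1: D vs E — 18–9, D advances.
Round 2: D vs H — 15–12, D advances.
Round 3: D vs B — 6–21, B advances.
Round 4: B vs A — 9–18, A advances.
A survives the agenda.

A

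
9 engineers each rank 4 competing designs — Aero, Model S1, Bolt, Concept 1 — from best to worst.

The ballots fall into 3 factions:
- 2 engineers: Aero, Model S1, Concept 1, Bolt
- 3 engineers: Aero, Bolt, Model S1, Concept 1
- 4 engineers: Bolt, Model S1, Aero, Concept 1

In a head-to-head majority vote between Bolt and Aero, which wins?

Aero

Ballots ranking Bolt above Aero: 4.
Ballots ranking Aero above Bolt: 9 − 4 = 5.
Aero wins the head-to-head 5–4.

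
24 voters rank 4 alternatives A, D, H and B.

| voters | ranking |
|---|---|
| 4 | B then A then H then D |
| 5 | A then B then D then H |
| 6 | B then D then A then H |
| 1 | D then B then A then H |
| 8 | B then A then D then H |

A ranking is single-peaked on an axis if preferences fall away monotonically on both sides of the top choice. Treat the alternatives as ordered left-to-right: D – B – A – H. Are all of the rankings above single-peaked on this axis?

yes

Axis positions: D=1, B=2, A=3, H=4.
Group 1 (peak B at position 2): ranking walks positions 2-3-4-1, expanding outward from the peak — single-peaked.
Group 2 (peak A at position 3): ranking walks positions 3-2-1-4, expanding outward from the peak — single-peaked.
Group 3 (peak B at position 2): ranking walks positions 2-1-3-4, expanding outward from the peak — single-peaked.
Group 4 (peak D at position 1): ranking walks positions 1-2-3-4, expanding outward from the peak — single-peaked.
Group 5 (peak B at position 2): ranking walks positions 2-3-1-4, expanding outward from the peak — single-peaked.
Every ranking is single-peaked on this axis.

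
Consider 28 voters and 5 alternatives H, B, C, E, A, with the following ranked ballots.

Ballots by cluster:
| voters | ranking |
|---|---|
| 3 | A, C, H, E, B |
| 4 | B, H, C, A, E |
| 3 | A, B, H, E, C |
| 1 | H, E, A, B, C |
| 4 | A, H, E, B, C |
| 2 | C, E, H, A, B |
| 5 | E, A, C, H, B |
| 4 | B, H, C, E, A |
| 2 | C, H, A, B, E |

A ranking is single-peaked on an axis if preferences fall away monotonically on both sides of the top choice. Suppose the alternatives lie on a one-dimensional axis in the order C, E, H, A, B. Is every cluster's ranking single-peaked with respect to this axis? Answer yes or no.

Axis positions: C=1, E=2, H=3, A=4, B=5.
Cluster 1: ranking walks positions 4-1-3-2-5; C is ranked above H even though H lies between C and the peak A on the axis — preferences dip and rise again. Not single-peaked.
Cluster 2: ranking walks positions 5-3-1-4-2; H is ranked above A even though A lies between H and the peak B on the axis — preferences dip and rise again. Not single-peaked.
Cluster 3 (peak A at position 4): ranking walks positions 4-5-3-2-1, expanding outward from the peak — single-peaked.
Cluster 4 (peak H at position 3): ranking walks positions 3-2-4-5-1, expanding outward from the peak — single-peaked.
Cluster 5 (peak A at position 4): ranking walks positions 4-3-2-5-1, expanding outward from the peak — single-peaked.
Cluster 6 (peak C at position 1): ranking walks positions 1-2-3-4-5, expanding outward from the peak — single-peaked.
Cluster 7: ranking walks positions 2-4-1-3-5; A is ranked above H even though H lies between A and the peak E on the axis — preferences dip and rise again. Not single-peaked.
Cluster 8: ranking walks positions 5-3-1-2-4; H is ranked above A even though A lies between H and the peak B on the axis — preferences dip and rise again. Not single-peaked.
Cluster 9: ranking walks positions 1-3-4-5-2; H is ranked above E even though E lies between H and the peak C on the axis — preferences dip and rise again. Not single-peaked.
Cluster 1 violates single-peakedness, so the profile is not single-peaked on this axis.

no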